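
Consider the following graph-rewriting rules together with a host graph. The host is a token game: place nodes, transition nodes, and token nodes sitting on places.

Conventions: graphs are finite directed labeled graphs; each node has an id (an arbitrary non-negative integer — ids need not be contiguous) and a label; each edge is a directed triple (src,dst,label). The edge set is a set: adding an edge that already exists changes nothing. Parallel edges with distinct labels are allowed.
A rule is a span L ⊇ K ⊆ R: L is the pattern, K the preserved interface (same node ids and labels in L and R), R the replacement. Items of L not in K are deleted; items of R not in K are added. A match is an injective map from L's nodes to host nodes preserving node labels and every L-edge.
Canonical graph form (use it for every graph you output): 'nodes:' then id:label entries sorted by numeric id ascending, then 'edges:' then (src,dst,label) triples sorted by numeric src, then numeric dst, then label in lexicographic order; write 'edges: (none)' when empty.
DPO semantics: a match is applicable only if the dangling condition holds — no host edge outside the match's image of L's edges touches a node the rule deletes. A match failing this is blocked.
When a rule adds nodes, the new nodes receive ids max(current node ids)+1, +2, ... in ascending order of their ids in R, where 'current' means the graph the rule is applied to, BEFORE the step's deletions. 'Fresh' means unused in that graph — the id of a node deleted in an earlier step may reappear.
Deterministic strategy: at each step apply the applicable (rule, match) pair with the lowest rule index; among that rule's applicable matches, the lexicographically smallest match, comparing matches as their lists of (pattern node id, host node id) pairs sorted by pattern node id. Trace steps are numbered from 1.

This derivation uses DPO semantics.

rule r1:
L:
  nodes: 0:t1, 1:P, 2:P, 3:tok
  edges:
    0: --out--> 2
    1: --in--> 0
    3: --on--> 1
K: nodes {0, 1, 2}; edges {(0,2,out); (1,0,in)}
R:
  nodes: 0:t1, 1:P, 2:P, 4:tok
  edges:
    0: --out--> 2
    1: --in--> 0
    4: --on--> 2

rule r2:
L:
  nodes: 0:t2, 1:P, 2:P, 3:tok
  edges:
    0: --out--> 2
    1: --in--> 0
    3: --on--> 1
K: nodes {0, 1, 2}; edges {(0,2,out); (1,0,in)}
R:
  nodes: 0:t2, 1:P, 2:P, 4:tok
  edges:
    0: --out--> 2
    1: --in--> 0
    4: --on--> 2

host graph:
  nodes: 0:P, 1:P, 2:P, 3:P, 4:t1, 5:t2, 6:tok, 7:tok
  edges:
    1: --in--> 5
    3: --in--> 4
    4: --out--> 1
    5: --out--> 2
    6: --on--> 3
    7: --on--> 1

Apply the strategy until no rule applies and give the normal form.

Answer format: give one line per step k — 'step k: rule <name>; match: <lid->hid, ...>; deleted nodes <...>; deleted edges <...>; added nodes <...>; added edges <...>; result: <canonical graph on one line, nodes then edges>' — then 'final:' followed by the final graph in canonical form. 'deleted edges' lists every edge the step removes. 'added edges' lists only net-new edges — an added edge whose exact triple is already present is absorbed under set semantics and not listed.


step 1: rule r1; match: 0->4, 1->3, 2->1, 3->6; deleted nodes 6; deleted edges (6,3,on); added nodes 8; added edges (8,1,on); result: nodes: 0:P, 1:P, 2:P, 3:P, 4:t1, 5:t2, 7:tok, 8:tok edges: (1,5,in); (3,4,in); (4,1,out); (5,2,out); (7,1,on); (8,1,on)
step 2: rule r2; match: 0->5, 1->1, 2->2, 3->7; deleted nodes 7; deleted edges (7,1,on); added nodes 9; added edges (9,2,on); result: nodes: 0:P, 1:P, 2:P, 3:P, 4:t1, 5:t2, 8:tok, 9:tok edges: (1,5,in); (3,4,in); (4,1,out); (5,2,out); (8,1,on); (9,2,on)
step 3: rule r2; match: 0->5, 1->1, 2->2, 3->8; deleted nodes 8; deleted edges (8,1,on); added nodes 10; added edges (10,2,on); result: nodes: 0:P, 1:P, 2:P, 3:P, 4:t1, 5:t2, 9:tok, 10:tok edges: (1,5,in); (3,4,in); (4,1,out); (5,2,out); (9,2,on); (10,2,on)
final:
nodes: 0:P, 1:P, 2:P, 3:P, 4:t1, 5:t2, 9:tok, 10:tok
edges: (1,5,in); (3,4,in); (4,1,out); (5,2,out); (9,2,on); (10,2,on)


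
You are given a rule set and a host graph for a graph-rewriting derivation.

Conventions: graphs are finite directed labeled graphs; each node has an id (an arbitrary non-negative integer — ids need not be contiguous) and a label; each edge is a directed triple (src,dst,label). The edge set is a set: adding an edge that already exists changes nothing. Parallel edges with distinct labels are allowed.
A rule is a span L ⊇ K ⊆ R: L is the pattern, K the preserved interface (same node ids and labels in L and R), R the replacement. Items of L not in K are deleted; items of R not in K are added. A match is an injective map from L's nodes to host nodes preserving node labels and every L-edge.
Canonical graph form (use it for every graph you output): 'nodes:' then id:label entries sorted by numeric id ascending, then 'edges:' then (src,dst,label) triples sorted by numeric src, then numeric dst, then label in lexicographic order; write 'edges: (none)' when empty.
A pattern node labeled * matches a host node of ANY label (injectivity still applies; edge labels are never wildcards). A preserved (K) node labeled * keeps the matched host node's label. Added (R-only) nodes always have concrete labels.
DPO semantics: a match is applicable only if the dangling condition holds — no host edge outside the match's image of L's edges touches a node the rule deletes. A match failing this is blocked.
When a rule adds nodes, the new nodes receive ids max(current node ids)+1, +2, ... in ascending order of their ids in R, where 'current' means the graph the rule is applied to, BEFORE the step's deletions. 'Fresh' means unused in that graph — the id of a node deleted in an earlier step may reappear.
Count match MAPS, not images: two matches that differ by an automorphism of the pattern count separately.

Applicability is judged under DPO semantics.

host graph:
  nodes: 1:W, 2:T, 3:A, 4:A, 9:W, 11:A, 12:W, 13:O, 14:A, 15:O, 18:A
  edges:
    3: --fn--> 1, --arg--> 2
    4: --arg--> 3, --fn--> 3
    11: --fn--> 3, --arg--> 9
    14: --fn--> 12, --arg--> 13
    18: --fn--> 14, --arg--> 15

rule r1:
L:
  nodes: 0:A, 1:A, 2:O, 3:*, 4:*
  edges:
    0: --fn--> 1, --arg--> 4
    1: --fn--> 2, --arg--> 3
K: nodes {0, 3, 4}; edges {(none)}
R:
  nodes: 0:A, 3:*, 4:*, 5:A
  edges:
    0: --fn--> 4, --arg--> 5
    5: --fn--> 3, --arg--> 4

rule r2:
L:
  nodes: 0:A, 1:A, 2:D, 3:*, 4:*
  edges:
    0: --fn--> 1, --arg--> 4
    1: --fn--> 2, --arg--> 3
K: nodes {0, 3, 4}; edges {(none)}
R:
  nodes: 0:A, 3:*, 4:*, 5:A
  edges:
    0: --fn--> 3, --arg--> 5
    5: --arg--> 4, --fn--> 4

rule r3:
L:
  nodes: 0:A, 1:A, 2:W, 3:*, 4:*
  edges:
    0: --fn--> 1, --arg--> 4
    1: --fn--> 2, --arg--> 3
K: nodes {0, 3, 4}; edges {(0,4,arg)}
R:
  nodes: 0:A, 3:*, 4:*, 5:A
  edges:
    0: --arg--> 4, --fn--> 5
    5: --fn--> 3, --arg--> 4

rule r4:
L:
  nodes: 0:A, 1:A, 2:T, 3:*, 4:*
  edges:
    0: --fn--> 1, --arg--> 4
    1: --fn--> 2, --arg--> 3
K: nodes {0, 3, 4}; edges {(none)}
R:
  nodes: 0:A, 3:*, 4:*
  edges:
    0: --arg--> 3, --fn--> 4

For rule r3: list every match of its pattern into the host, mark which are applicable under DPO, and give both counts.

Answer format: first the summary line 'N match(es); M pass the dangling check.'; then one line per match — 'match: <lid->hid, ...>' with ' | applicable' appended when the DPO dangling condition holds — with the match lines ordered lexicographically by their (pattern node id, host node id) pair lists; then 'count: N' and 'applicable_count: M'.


2 match(es); 1 pass the dangling check.
match: 0->11, 1->3, 2->1, 3->2, 4->9
match: 0->18, 1->14, 2->12, 3->13, 4->15 | applicable
count: 2
applicable_count: 1


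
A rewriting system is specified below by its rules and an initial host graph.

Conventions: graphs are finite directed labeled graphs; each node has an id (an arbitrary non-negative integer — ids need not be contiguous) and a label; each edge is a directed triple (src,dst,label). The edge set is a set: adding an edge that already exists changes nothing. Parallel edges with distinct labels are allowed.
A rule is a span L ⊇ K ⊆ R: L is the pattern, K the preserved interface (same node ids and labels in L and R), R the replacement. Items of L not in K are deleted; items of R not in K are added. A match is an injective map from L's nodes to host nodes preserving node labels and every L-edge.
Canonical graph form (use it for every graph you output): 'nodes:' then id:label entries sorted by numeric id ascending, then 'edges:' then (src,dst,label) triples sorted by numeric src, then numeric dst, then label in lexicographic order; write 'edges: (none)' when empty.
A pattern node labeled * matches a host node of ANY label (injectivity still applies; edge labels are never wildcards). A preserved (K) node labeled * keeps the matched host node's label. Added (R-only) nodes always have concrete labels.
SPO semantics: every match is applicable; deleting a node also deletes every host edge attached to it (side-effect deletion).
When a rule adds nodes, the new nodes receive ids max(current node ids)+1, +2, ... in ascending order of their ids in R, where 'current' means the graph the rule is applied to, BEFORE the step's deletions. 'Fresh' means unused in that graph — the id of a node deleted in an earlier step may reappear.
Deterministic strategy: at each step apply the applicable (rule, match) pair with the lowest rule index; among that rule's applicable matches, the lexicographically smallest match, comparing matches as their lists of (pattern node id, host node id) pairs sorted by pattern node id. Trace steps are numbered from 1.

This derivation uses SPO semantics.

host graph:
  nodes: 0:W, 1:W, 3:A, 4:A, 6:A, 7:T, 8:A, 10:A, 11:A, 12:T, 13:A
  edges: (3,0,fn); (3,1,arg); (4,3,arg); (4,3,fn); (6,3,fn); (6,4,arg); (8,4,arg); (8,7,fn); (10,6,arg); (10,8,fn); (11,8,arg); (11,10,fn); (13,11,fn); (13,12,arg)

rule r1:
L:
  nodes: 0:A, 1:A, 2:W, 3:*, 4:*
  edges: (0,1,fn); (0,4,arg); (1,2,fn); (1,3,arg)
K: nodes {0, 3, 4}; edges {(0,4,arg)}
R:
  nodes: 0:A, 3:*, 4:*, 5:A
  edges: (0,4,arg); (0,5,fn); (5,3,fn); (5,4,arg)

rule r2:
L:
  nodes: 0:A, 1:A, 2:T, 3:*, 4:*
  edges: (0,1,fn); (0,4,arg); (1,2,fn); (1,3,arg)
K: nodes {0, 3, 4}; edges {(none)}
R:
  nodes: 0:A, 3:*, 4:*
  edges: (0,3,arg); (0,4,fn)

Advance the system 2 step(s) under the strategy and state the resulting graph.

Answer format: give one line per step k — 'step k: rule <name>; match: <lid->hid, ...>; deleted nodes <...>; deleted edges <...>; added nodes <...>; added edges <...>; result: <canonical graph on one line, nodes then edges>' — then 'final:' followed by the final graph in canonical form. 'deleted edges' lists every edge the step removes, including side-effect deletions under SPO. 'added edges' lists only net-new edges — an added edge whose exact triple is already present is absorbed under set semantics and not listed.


step 1: rule r1; match: 0->6, 1->3, 2->0, 3->1, 4->4; deleted nodes 0, 3; deleted edges (3,0,fn); (3,1,arg); (4,3,arg); (4,3,fn); (6,3,fn); added nodes 14; added edges (6,14,fn); (14,1,fn); (14,4,arg); result: nodes: 1:W, 4:A, 6:A, 7:T, 8:A, 10:A, 11:A, 12:T, 13:A, 14:A edges: (6,4,arg); (6,14,fn); (8,4,arg); (8,7,fn); (10,6,arg); (10,8,fn); (11,8,arg); (11,10,fn); (13,11,fn); (13,12,arg); (14,1,fn); (14,4,arg)
step 2: rule r2; match: 0->10, 1->8, 2->7, 3->4, 4->6; deleted nodes 7, 8; deleted edges (8,4,arg); (8,7,fn); (10,6,arg); (10,8,fn); (11,8,arg); added nodes (none); added edges (10,4,arg); (10,6,fn); result: nodes: 1:W, 4:A, 6:A, 10:A, 11:A, 12:T, 13:A, 14:A edges: (6,4,arg); (6,14,fn); (10,4,arg); (10,6,fn); (11,10,fn); (13,11,fn); (13,12,arg); (14,1,fn); (14,4,arg)
final:
nodes: 1:W, 4:A, 6:A, 10:A, 11:A, 12:T, 13:A, 14:A
edges: (6,4,arg); (6,14,fn); (10,4,arg); (10,6,fn); (11,10,fn); (13,11,fn); (13,12,arg); (14,1,fn); (14,4,arg)


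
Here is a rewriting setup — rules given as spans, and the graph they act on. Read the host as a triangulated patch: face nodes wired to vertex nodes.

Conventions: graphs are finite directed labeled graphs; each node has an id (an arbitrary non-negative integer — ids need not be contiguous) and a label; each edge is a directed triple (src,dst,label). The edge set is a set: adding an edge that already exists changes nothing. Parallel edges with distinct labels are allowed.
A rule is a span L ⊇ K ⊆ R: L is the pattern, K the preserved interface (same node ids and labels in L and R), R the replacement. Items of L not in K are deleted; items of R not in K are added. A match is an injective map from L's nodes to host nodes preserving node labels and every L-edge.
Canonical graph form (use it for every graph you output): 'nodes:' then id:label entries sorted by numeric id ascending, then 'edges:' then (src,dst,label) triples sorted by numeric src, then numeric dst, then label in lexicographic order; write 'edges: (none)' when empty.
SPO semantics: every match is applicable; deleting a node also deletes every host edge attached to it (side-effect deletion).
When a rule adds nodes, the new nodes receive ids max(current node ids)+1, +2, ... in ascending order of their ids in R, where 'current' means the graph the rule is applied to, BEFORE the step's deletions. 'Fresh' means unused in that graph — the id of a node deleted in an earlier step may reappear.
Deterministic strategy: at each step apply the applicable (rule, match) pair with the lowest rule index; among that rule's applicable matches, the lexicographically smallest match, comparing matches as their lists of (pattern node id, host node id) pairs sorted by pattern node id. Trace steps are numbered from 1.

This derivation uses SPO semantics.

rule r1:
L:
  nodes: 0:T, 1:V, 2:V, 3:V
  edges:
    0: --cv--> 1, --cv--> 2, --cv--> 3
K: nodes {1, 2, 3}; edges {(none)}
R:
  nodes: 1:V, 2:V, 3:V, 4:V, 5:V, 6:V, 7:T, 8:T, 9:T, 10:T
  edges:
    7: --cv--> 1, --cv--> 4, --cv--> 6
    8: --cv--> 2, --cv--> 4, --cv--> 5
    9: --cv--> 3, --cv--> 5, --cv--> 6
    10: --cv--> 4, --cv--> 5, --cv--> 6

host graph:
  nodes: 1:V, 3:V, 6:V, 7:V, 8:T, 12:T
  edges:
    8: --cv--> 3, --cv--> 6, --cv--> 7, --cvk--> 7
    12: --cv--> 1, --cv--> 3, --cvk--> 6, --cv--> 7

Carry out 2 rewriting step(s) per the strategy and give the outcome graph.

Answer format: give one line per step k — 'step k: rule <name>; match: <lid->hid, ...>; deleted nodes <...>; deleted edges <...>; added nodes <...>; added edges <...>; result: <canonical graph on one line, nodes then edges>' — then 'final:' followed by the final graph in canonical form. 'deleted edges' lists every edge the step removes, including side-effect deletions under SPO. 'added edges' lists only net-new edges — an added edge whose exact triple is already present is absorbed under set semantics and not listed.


step 1: rule r1; match: 0->8, 1->3, 2->6, 3->7; deleted nodes 8; deleted edges (8,3,cv); (8,6,cv); (8,7,cv); (8,7,cvk); added nodes 13, 14, 15, 16, 17, 18, 19; added edges (16,3,cv); (16,13,cv); (16,15,cv); (17,6,cv); (17,13,cv); (17,14,cv); (18,7,cv); (18,14,cv); (18,15,cv); (19,13,cv); (19,14,cv); (19,15,cv); result: nodes: 1:V, 3:V, 6:V, 7:V, 12:T, 13:V, 14:V, 15:V, 16:T, 17:T, 18:T, 19:T edges: (12,1,cv); (12,3,cv); (12,6,cvk); (12,7,cv); (16,3,cv); (16,13,cv); (16,15,cv); (17,6,cv); (17,13,cv); (17,14,cv); (18,7,cv); (18,14,cv); (18,15,cv); (19,13,cv); (19,14,cv); (19,15,cv)
step 2: rule r1; match: 0->12, 1->1, 2->3, 3->7; deleted nodes 12; deleted edges (12,1,cv); (12,3,cv); (12,6,cvk); (12,7,cv); added nodes 20, 21, 22, 23, 24, 25, 26; added edges (23,1,cv); (23,20,cv); (23,22,cv); (24,3,cv); (24,20,cv); (24,21,cv); (25,7,cv); (25,21,cv); (25,22,cv); (26,20,cv); (26,21,cv); (26,22,cv); result: nodes: 1:V, 3:V, 6:V, 7:V, 13:V, 14:V, 15:V, 16:T, 17:T, 18:T, 19:T, 20:V, 21:V, 22:V, 23:T, 24:T, 25:T, 26:T edges: (16,3,cv); (16,13,cv); (16,15,cv); (17,6,cv); (17,13,cv); (17,14,cv); (18,7,cv); (18,14,cv); (18,15,cv); (19,13,cv); (19,14,cv); (19,15,cv); (23,1,cv); (23,20,cv); (23,22,cv); (24,3,cv); (24,20,cv); (24,21,cv); (25,7,cv); (25,21,cv); (25,22,cv); (26,20,cv); (26,21,cv); (26,22,cv)
final:
nodes: 1:V, 3:V, 6:V, 7:V, 13:V, 14:V, 15:V, 16:T, 17:T, 18:T, 19:T, 20:V, 21:V, 22:V, 23:T, 24:T, 25:T, 26:T
edges: (16,3,cv); (16,13,cv); (16,15,cv); (17,6,cv); (17,13,cv); (17,14,cv); (18,7,cv); (18,14,cv); (18,15,cv); (19,13,cv); (19,14,cv); (19,15,cv); (23,1,cv); (23,20,cv); (23,22,cv); (24,3,cv); (24,20,cv); (24,21,cv); (25,7,cv); (25,21,cv); (25,22,cv); (26,20,cv); (26,21,cv); (26,22,cv)


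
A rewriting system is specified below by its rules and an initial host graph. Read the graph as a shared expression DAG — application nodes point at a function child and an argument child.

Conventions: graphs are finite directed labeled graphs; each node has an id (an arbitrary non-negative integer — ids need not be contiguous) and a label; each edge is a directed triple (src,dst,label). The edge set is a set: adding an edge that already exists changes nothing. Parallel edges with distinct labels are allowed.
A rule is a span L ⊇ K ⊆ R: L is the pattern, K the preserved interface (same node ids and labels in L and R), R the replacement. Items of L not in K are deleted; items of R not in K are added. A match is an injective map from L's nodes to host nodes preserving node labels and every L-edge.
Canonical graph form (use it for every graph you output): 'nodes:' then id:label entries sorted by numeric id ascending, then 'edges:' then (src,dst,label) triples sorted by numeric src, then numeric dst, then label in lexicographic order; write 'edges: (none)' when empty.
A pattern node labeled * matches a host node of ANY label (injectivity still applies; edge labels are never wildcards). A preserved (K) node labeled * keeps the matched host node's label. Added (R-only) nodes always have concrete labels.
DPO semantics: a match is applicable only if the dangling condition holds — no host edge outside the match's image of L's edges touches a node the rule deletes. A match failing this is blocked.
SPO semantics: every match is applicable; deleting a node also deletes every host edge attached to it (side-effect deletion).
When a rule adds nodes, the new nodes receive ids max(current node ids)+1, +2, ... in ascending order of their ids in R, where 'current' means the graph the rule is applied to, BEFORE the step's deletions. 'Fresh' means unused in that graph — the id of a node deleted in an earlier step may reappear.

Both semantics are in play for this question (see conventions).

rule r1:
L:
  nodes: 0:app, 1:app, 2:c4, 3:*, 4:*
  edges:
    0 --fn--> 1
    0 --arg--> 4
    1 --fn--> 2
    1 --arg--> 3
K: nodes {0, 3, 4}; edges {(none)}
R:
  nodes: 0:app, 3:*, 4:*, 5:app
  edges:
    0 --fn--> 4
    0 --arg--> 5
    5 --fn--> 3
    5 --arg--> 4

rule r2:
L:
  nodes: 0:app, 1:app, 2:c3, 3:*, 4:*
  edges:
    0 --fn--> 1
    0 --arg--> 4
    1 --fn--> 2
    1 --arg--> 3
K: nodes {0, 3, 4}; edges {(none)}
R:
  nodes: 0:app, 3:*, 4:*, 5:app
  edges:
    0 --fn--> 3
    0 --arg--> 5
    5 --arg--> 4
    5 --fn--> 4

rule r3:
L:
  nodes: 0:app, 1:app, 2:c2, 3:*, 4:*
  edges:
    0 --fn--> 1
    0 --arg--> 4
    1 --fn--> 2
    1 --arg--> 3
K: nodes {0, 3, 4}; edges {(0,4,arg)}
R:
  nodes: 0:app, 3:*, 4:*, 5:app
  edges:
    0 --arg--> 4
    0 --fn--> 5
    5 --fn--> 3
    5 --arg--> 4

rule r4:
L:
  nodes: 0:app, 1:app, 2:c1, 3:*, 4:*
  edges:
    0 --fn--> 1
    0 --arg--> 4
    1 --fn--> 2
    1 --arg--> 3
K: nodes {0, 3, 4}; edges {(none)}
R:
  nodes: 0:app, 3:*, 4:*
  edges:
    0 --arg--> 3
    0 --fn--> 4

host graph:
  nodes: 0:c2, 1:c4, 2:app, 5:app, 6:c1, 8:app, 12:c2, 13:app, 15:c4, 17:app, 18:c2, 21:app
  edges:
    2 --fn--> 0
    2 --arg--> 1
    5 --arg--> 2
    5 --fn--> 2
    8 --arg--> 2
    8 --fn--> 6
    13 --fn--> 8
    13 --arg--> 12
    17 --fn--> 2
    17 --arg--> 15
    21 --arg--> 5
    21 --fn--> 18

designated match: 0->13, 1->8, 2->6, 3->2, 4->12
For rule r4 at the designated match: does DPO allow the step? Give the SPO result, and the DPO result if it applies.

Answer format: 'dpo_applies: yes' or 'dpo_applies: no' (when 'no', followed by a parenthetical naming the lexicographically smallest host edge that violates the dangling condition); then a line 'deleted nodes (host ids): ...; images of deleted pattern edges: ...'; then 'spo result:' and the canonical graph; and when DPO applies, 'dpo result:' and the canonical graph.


dpo_applies: yes
deleted nodes (host ids): 6, 8; images of deleted pattern edges: (8,2,arg); (8,6,fn); (13,8,fn); (13,12,arg)
spo result:
nodes: 0:c2, 1:c4, 2:app, 5:app, 12:c2, 13:app, 15:c4, 17:app, 18:c2, 21:app
edges: (2,0,fn); (2,1,arg); (5,2,arg); (5,2,fn); (13,2,arg); (13,12,fn); (17,2,fn); (17,15,arg); (21,5,arg); (21,18,fn)
dpo result:
nodes: 0:c2, 1:c4, 2:app, 5:app, 12:c2, 13:app, 15:c4, 17:app, 18:c2, 21:app
edges: (2,0,fn); (2,1,arg); (5,2,arg); (5,2,fn); (13,2,arg); (13,12,fn); (17,2,fn); (17,15,arg); (21,5,arg); (21,18,fn)


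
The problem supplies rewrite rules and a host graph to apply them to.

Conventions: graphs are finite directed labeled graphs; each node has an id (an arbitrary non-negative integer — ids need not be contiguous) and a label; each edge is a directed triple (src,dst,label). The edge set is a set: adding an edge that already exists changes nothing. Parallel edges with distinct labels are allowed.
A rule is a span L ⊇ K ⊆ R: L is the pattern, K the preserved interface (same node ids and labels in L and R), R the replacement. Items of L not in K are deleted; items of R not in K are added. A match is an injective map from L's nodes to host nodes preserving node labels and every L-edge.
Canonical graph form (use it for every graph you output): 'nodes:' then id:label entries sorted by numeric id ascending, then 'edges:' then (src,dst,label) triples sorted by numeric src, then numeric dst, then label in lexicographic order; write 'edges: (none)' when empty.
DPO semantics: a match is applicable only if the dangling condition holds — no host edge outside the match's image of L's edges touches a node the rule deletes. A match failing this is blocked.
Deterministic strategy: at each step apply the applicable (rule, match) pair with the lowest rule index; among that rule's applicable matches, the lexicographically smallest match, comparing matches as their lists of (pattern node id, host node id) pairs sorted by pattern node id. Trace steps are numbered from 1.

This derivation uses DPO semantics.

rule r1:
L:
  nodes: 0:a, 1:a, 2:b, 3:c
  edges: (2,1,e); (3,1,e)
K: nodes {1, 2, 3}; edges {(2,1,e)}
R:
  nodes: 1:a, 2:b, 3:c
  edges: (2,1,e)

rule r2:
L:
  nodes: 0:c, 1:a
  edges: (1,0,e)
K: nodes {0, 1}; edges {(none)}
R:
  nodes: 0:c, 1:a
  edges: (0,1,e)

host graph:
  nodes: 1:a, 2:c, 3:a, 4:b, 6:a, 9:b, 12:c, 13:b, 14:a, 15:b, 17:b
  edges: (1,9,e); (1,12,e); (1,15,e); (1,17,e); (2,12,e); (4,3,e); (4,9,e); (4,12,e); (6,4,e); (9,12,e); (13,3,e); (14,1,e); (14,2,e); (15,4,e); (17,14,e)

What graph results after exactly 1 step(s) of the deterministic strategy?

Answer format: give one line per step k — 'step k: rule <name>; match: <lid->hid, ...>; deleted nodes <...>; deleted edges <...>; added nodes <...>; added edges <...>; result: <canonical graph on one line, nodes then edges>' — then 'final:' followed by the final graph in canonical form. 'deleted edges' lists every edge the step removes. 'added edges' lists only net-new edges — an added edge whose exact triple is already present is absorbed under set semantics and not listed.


step 1: rule r2; match: 0->2, 1->14; deleted nodes (none); deleted edges (14,2,e); added nodes (none); added edges (2,14,e); result: nodes: 1:a, 2:c, 3:a, 4:b, 6:a, 9:b, 12:c, 13:b, 14:a, 15:b, 17:b edges: (1,9,e); (1,12,e); (1,15,e); (1,17,e); (2,12,e); (2,14,e); (4,3,e); (4,9,e); (4,12,e); (6,4,e); (9,12,e); (13,3,e); (14,1,e); (15,4,e); (17,14,e)
final:
nodes: 1:a, 2:c, 3:a, 4:b, 6:a, 9:b, 12:c, 13:b, 14:a, 15:b, 17:b
edges: (1,9,e); (1,12,e); (1,15,e); (1,17,e); (2,12,e); (2,14,e); (4,3,e); (4,9,e); (4,12,e); (6,4,e); (9,12,e); (13,3,e); (14,1,e); (15,4,e); (17,14,e)


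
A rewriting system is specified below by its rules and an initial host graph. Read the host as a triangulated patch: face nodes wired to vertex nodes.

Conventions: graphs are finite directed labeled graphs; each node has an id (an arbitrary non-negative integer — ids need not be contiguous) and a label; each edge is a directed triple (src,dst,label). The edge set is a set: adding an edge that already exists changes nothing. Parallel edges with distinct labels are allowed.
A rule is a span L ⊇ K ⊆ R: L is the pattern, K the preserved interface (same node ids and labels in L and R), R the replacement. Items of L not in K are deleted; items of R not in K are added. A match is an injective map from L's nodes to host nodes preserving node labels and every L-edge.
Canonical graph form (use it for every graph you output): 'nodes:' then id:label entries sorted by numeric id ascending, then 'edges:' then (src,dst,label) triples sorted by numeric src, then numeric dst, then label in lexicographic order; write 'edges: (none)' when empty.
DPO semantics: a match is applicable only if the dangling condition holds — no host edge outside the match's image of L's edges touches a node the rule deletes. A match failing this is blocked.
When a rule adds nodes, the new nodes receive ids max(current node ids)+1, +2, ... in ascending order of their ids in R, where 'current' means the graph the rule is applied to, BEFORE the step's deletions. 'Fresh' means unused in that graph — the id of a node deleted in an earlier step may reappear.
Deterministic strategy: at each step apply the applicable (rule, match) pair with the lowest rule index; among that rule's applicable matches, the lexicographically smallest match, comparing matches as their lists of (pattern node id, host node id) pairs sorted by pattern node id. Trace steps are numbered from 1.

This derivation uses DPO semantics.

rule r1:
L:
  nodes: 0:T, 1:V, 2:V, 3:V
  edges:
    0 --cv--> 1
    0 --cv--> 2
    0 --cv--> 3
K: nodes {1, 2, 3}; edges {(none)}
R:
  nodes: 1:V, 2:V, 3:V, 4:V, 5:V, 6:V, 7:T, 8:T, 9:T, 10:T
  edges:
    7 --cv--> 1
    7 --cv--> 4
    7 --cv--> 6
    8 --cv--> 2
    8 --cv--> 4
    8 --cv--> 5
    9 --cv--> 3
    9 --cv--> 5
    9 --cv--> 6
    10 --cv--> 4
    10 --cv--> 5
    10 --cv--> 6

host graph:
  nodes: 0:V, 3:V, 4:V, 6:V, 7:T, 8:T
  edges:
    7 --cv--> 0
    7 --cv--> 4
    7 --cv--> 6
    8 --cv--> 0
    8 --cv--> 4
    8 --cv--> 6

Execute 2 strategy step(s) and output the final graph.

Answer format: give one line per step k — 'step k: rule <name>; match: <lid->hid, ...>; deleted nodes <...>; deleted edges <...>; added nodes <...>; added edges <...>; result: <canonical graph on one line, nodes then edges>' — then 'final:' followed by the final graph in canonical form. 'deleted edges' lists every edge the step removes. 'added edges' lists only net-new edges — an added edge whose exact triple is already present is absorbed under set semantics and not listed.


step 1: rule r1; match: 0->7, 1->0, 2->4, 3->6; deleted nodes 7; deleted edges (7,0,cv); (7,4,cv); (7,6,cv); added nodes 9, 10, 11, 12, 13, 14, 15; added edges (12,0,cv); (12,9,cv); (12,11,cv); (13,4,cv); (13,9,cv); (13,10,cv); (14,6,cv); (14,10,cv); (14,11,cv); (15,9,cv); (15,10,cv); (15,11,cv); result: nodes: 0:V, 3:V, 4:V, 6:V, 8:T, 9:V, 10:V, 11:V, 12:T, 13:T, 14:T, 15:T edges: (8,0,cv); (8,4,cv); (8,6,cv); (12,0,cv); (12,9,cv); (12,11,cv); (13,4,cv); (13,9,cv); (13,10,cv); (14,6,cv); (14,10,cv); (14,11,cv); (15,9,cv); (15,10,cv); (15,11,cv)
step 2: rule r1; match: 0->8, 1->0, 2->4, 3->6; deleted nodes 8; deleted edges (8,0,cv); (8,4,cv); (8,6,cv); added nodes 16, 17, 18, 19, 20, 21, 22; added edges (19,0,cv); (19,16,cv); (19,18,cv); (20,4,cv); (20,16,cv); (20,17,cv); (21,6,cv); (21,17,cv); (21,18,cv); (22,16,cv); (22,17,cv); (22,18,cv); result: nodes: 0:V, 3:V, 4:V, 6:V, 9:V, 10:V, 11:V, 12:T, 13:T, 14:T, 15:T, 16:V, 17:V, 18:V, 19:T, 20:T, 21:T, 22:T edges: (12,0,cv); (12,9,cv); (12,11,cv); (13,4,cv); (13,9,cv); (13,10,cv); (14,6,cv); (14,10,cv); (14,11,cv); (15,9,cv); (15,10,cv); (15,11,cv); (19,0,cv); (19,16,cv); (19,18,cv); (20,4,cv); (20,16,cv); (20,17,cv); (21,6,cv); (21,17,cv); (21,18,cv); (22,16,cv); (22,17,cv); (22,18,cv)
final:
nodes: 0:V, 3:V, 4:V, 6:V, 9:V, 10:V, 11:V, 12:T, 13:T, 14:T, 15:T, 16:V, 17:V, 18:V, 19:T, 20:T, 21:T, 22:T
edges: (12,0,cv); (12,9,cv); (12,11,cv); (13,4,cv); (13,9,cv); (13,10,cv); (14,6,cv); (14,10,cv); (14,11,cv); (15,9,cv); (15,10,cv); (15,11,cv); (19,0,cv); (19,16,cv); (19,18,cv); (20,4,cv); (20,16,cv); (20,17,cv); (21,6,cv); (21,17,cv); (21,18,cv); (22,16,cv); (22,17,cv); (22,18,cv)


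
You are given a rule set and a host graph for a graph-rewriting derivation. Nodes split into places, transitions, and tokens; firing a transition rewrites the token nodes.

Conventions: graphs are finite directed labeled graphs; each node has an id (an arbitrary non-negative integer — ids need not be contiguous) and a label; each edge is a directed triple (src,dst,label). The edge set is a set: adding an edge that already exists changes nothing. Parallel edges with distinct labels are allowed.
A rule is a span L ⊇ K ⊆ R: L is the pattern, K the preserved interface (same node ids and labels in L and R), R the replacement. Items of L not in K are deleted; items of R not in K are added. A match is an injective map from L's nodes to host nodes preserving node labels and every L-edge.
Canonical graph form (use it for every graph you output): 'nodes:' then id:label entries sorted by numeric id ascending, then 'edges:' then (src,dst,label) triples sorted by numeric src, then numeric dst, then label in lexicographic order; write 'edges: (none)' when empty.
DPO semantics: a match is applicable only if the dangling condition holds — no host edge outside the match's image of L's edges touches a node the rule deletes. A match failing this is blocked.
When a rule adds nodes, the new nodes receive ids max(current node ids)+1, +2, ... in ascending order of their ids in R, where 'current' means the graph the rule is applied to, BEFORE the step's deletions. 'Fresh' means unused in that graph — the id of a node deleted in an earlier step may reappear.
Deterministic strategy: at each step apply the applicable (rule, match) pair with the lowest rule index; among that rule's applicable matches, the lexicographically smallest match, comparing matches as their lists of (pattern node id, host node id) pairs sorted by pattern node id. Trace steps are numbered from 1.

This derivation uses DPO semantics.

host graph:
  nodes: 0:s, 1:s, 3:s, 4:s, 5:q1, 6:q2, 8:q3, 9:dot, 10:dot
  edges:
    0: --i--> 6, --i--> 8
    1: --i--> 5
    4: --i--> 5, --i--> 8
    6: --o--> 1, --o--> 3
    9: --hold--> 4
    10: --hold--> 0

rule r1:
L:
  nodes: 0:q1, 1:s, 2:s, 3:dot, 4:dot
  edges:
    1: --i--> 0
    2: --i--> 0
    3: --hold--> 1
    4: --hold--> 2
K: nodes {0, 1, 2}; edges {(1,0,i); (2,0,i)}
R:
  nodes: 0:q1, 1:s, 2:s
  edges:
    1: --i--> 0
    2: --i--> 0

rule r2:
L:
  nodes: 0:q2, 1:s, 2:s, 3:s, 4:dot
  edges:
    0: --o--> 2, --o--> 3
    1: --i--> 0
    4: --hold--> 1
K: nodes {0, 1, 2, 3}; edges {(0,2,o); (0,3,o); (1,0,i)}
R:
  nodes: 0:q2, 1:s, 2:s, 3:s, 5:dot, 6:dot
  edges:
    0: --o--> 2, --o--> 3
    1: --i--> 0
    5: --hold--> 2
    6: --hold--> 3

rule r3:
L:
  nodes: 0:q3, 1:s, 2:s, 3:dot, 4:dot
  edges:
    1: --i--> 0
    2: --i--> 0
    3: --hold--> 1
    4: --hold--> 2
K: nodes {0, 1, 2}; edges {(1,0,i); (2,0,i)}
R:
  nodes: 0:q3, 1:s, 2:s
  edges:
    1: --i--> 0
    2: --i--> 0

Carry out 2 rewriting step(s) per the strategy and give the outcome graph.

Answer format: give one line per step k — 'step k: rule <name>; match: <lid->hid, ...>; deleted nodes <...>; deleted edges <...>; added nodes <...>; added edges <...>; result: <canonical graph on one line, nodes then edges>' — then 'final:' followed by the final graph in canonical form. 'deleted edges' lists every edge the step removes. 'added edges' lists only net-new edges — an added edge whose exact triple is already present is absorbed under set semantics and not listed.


step 1: rule r2; match: 0->6, 1->0, 2->1, 3->3, 4->10; deleted nodes 10; deleted edges (10,0,hold); added nodes 11, 12; added edges (11,1,hold); (12,3,hold); result: nodes: 0:s, 1:s, 3:s, 4:s, 5:q1, 6:q2, 8:q3, 9:dot, 11:dot, 12:dot edges: (0,6,i); (0,8,i); (1,5,i); (4,5,i); (4,8,i); (6,1,o); (6,3,o); (9,4,hold); (11,1,hold); (12,3,hold)
step 2: rule r1; match: 0->5, 1->1, 2->4, 3->11, 4->9; deleted nodes 9, 11; deleted edges (9,4,hold); (11,1,hold); added nodes (none); added edges (none); result: nodes: 0:s, 1:s, 3:s, 4:s, 5:q1, 6:q2, 8:q3, 12:dot edges: (0,6,i); (0,8,i); (1,5,i); (4,5,i); (4,8,i); (6,1,o); (6,3,o); (12,3,hold)
final:
nodes: 0:s, 1:s, 3:s, 4:s, 5:q1, 6:q2, 8:q3, 12:dot
edges: (0,6,i); (0,8,i); (1,5,i); (4,5,i); (4,8,i); (6,1,o); (6,3,o); (12,3,hold)


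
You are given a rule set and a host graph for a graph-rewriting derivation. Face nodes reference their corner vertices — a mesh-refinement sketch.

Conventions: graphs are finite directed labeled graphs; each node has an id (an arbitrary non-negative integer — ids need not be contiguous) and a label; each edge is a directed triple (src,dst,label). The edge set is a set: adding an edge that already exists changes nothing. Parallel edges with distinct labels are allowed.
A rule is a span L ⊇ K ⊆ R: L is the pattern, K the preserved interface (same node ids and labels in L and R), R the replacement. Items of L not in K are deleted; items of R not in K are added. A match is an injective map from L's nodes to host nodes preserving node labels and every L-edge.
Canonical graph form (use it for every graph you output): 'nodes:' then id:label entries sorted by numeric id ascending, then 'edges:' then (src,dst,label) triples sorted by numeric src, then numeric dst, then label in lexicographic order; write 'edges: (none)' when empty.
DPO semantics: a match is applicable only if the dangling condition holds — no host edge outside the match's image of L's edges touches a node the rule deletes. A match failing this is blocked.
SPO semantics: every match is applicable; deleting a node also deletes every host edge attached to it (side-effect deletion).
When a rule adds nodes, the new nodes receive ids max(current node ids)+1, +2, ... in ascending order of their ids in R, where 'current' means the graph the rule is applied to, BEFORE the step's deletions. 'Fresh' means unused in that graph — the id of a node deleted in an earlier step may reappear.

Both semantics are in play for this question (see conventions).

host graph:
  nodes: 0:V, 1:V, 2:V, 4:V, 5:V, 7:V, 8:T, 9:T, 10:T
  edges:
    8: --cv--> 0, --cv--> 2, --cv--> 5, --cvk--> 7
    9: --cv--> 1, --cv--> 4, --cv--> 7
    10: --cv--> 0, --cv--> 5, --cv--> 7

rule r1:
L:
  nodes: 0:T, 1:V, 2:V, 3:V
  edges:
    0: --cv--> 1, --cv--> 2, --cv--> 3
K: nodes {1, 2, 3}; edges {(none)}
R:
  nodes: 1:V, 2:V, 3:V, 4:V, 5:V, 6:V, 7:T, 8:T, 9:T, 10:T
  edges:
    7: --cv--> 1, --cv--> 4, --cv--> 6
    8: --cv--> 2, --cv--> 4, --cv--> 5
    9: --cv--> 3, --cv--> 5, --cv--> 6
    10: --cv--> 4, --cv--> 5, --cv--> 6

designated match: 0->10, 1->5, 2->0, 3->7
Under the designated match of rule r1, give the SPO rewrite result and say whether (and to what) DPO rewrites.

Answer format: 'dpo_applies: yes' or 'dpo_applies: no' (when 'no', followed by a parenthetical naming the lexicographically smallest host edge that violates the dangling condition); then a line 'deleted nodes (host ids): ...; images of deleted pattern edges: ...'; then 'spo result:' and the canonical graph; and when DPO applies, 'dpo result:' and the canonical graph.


dpo_applies: yes
deleted nodes (host ids): 10; images of deleted pattern edges: (10,0,cv); (10,5,cv); (10,7,cv)
spo result:
nodes: 0:V, 1:V, 2:V, 4:V, 5:V, 7:V, 8:T, 9:T, 11:V, 12:V, 13:V, 14:T, 15:T, 16:T, 17:T
edges: (8,0,cv); (8,2,cv); (8,5,cv); (8,7,cvk); (9,1,cv); (9,4,cv); (9,7,cv); (14,5,cv); (14,11,cv); (14,13,cv); (15,0,cv); (15,11,cv); (15,12,cv); (16,7,cv); (16,12,cv); (16,13,cv); (17,11,cv); (17,12,cv); (17,13,cv)
dpo result:
nodes: 0:V, 1:V, 2:V, 4:V, 5:V, 7:V, 8:T, 9:T, 11:V, 12:V, 13:V, 14:T, 15:T, 16:T, 17:T
edges: (8,0,cv); (8,2,cv); (8,5,cv); (8,7,cvk); (9,1,cv); (9,4,cv); (9,7,cv); (14,5,cv); (14,11,cv); (14,13,cv); (15,0,cv); (15,11,cv); (15,12,cv); (16,7,cv); (16,12,cv); (16,13,cv); (17,11,cv); (17,12,cv); (17,13,cv)


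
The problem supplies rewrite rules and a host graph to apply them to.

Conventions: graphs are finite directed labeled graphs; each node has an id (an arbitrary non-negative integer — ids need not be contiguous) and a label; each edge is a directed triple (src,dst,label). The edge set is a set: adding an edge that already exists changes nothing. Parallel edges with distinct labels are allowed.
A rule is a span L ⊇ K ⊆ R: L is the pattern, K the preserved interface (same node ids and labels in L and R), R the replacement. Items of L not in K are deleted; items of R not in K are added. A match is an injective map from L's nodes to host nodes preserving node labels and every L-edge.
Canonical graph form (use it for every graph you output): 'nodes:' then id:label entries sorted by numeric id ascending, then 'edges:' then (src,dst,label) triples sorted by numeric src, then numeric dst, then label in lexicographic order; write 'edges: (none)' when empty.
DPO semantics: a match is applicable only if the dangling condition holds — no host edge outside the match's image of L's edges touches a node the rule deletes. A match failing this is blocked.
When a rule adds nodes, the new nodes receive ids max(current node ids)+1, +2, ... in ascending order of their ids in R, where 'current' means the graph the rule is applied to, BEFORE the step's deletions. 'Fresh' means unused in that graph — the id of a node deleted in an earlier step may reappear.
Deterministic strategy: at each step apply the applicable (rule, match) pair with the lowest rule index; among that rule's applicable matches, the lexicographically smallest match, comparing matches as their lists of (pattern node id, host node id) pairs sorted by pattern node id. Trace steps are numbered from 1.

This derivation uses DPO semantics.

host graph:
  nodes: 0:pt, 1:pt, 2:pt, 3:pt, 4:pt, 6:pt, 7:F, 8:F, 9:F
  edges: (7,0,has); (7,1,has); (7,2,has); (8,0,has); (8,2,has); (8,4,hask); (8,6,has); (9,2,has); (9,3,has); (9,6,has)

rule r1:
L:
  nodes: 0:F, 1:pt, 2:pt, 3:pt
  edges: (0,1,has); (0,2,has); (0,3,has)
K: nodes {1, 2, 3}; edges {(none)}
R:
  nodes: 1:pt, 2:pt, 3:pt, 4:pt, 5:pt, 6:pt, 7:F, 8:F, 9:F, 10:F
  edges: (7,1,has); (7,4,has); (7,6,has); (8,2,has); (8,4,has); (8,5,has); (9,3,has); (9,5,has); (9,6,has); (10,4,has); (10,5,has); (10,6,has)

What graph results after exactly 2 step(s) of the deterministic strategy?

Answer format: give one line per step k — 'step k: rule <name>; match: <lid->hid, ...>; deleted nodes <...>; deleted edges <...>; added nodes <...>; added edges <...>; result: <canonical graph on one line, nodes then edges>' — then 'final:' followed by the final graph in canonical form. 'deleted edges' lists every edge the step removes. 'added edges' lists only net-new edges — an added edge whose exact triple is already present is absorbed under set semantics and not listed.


step 1: rule r1; match: 0->7, 1->0, 2->1, 3->2; deleted nodes 7; deleted edges (7,0,has); (7,1,has); (7,2,has); added nodes 10, 11, 12, 13, 14, 15, 16; added edges (13,0,has); (13,10,has); (13,12,has); (14,1,has); (14,10,has); (14,11,has); (15,2,has); (15,11,has); (15,12,has); (16,10,has); (16,11,has); (16,12,has); result: nodes: 0:pt, 1:pt, 2:pt, 3:pt, 4:pt, 6:pt, 8:F, 9:F, 10:pt, 11:pt, 12:pt, 13:F, 14:F, 15:F, 16:F edges: (8,0,has); (8,2,has); (8,4,hask); (8,6,has); (9,2,has); (9,3,has); (9,6,has); (13,0,has); (13,10,has); (13,12,has); (14,1,has); (14,10,has); (14,11,has); (15,2,has); (15,11,has); (15,12,has); (16,10,has); (16,11,has); (16,12,has)
step 2: rule r1; match: 0->9, 1->2, 2->3, 3->6; deleted nodes 9; deleted edges (9,2,has); (9,3,has); (9,6,has); added nodes 17, 18, 19, 20, 21, 22, 23; added edges (20,2,has); (20,17,has); (20,19,has); (21,3,has); (21,17,has); (21,18,has); (22,6,has); (22,18,has); (22,19,has); (23,17,has); (23,18,has); (23,19,has); result: nodes: 0:pt, 1:pt, 2:pt, 3:pt, 4:pt, 6:pt, 8:F, 10:pt, 11:pt, 12:pt, 13:F, 14:F, 15:F, 16:F, 17:pt, 18:pt, 19:pt, 20:F, 21:F, 22:F, 23:F edges: (8,0,has); (8,2,has); (8,4,hask); (8,6,has); (13,0,has); (13,10,has); (13,12,has); (14,1,has); (14,10,has); (14,11,has); (15,2,has); (15,11,has); (15,12,has); (16,10,has); (16,11,has); (16,12,has); (20,2,has); (20,17,has); (20,19,has); (21,3,has); (21,17,has); (21,18,has); (22,6,has); (22,18,has); (22,19,has); (23,17,has); (23,18,has); (23,19,has)
final:
nodes: 0:pt, 1:pt, 2:pt, 3:pt, 4:pt, 6:pt, 8:F, 10:pt, 11:pt, 12:pt, 13:F, 14:F, 15:F, 16:F, 17:pt, 18:pt, 19:pt, 20:F, 21:F, 22:F, 23:F
edges: (8,0,has); (8,2,has); (8,4,hask); (8,6,has); (13,0,has); (13,10,has); (13,12,has); (14,1,has); (14,10,has); (14,11,has); (15,2,has); (15,11,has); (15,12,has); (16,10,has); (16,11,has); (16,12,has); (20,2,has); (20,17,has); (20,19,has); (21,3,has); (21,17,has); (21,18,has); (22,6,has); (22,18,has); (22,19,has); (23,17,has); (23,18,has); (23,19,has)
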